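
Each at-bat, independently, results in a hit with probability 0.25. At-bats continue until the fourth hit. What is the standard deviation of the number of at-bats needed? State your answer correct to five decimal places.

6.92820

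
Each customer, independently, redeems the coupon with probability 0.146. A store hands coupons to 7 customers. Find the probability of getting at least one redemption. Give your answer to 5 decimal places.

0.66871

P(at least one) = 1 − P(none) = 1 − (1 − 0.146)^7
= 1 − 0.3312875 = 0.6687125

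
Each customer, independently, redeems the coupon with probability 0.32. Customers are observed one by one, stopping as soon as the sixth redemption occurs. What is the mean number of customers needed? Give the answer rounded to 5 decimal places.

18.75000

Y = total customers until the sixth success; negative binomial with r=6, p=0.32.
E[Y] = r / p = 6 / 0.32 = 18.7500000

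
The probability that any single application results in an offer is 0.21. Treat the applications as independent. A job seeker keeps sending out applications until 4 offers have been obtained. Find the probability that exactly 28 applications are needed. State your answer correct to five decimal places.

Y = trial on which the fourth success occurs; negative binomial, r=4, p=0.21.
P(Y=28) = C(27,3) · p^4 · (1−p)^24
= 2925 · 0.0019448 · 0.0034918 = 0.0198634

0.01986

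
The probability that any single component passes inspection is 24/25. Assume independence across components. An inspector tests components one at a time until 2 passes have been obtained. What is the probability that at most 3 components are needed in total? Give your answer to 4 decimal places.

Finishing within 3 components ⇔ at least 2 successes in the first 3. With X ~ Binomial(3, 0.96), P(Y ≤ 3) = 1 − P(X ≤ 1).
  k=0: C(3,0)·0.96^0·0.04^3 = 0.000064
  k=1: C(3,1)·0.96^1·0.04^2 = 0.004608
1 − 0.004672 = 0.995328

0.9953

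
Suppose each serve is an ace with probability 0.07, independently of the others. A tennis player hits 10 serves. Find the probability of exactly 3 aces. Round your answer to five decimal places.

X ~ Binomial(n=10, p=0.07).
P(X=3) = C(10,3) · p^3 · (1−p)^7
= 120 · 0.000343 · 0.6017 = 0.0247660

0.02477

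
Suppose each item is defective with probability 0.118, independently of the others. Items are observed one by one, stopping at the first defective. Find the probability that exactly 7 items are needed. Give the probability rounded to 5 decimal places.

0.05555

Geometric (trials to first success), p = 0.118.
P(Y = 7) = (1−p)^6 · p = 0.47077 · 0.118 = 0.0555512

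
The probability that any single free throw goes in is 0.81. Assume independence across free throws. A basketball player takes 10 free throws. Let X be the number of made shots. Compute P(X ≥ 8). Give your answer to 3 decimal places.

X ~ Binomial(10, 0.81); P(X ≥ 8) = Σ C(10,k) p^k (1−p)^(10−k) over k:
  k=8: C(10,8)·0.81^8·0.19^2 = 0.30102
  k=9: C(10,9)·0.81^9·0.19^1 = 0.28518
  k=10: C(10,10)·0.81^10·0.19^0 = 0.12158
Total = 0.70778

0.708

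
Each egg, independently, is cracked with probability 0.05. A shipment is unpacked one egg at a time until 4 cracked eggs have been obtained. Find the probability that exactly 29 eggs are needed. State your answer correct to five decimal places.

0.00568

Y = trial on which the fourth success occurs; negative binomial, r=4, p=0.05.
P(Y=29) = C(28,3) · p^4 · (1−p)^25
= 3276 · 6.25e-06 · 0.27739 = 0.0056796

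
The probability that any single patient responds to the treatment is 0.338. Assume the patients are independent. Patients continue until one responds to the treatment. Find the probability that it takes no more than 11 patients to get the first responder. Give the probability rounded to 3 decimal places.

Y = number of patients to the first success; geometric, p = 0.338.
P(Y ≤ 11) = 1 − (1−p)^11 = 1 − 0.01070 = 0.98930

0.989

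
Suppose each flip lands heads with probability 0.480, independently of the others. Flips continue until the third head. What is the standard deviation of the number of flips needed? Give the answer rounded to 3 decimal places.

Y = total flips until the third success; negative binomial with r=3, p=0.48.
SD(Y) = √[r(1−p)/p²] = √(6.77083) = 2.60208

2.602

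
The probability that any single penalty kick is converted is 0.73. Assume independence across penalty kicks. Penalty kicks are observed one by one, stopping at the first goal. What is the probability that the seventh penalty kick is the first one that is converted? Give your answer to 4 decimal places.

Geometric (trials to first success), p = 0.73.
P(Y = 7) = (1−p)^6 · p = 0.00038742 · 0.73 = 0.000283

0.0003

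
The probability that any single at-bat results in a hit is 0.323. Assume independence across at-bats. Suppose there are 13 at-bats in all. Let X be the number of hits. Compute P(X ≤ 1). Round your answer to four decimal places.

0.0452

X ~ Binomial(13, 0.323); P(X ≤ 1) = Σ C(13,k) p^k (1−p)^(13−k) over k:
  k=0: C(13,0)·0.323^0·0.677^13 = 0.006276
  k=1: C(13,1)·0.323^1·0.677^12 = 0.038923
Total = 0.045199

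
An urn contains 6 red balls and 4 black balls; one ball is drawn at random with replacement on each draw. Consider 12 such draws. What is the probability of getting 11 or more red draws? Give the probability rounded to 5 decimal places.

X ~ Binomial(12, 0.60); P(X ≥ 11) = Σ C(12,k) p^k (1−p)^(12−k) over k:
  k=11: C(12,11)·0.60^11·0.40^1 = 0.0174143
  k=12: C(12,12)·0.60^12·0.40^0 = 0.0021768
Total = 0.0195910

0.01959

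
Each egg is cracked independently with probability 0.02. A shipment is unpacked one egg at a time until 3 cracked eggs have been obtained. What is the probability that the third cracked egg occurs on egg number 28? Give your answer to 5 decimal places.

0.00169

Y = trial on which the third success occurs; negative binomial, r=3, p=0.02.
P(Y=28) = C(27,2) · p^3 · (1−p)^25
= 351 · 8e-06 · 0.60346 = 0.0016945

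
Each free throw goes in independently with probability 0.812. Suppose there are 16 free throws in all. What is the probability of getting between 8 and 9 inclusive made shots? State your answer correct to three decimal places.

X ~ Binomial(16, 0.812); P(8 ≤ X ≤ 9) = Σ C(16,k) p^k (1−p)^(16−k) over k:
  k=8: C(16,8)·0.812^8·0.188^8 = 0.00380
  k=9: C(16,9)·0.812^9·0.188^7 = 0.01457
Total = 0.01837

0.018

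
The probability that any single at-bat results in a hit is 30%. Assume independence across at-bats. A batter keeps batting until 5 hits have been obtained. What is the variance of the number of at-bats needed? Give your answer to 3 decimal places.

Y = total at-bats until the fifth success; negative binomial with r=5, p=0.30.
Var(Y) = r(1−p)/p² = 5·0.70 / 0.30² = 38.88889

38.889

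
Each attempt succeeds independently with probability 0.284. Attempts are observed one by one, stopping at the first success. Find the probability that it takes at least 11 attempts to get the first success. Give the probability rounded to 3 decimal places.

0.035

Y = number of attempts to the first success; geometric, p = 0.284.
P(Y > 10) = P(first 10 all fail) = (1−p)^10 = 0.03541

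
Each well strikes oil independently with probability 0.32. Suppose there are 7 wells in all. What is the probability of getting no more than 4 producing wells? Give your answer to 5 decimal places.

0.96196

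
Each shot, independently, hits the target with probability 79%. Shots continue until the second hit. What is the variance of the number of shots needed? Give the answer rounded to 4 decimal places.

0.6730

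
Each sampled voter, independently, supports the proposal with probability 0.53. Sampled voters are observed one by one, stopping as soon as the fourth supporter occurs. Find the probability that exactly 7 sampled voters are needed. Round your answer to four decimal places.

Y = trial on which the fourth success occurs; negative binomial, r=4, p=0.53.
P(Y=7) = C(6,3) · p^4 · (1−p)^3
= 20 · 0.078905 · 0.10382 = 0.163843

0.1638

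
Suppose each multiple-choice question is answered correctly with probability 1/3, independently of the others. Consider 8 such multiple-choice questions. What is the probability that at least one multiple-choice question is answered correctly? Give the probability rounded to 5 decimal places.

0.96098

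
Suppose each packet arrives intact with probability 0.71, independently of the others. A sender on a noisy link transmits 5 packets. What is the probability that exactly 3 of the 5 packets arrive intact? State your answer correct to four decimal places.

0.3010

X ~ Binomial(n=5, p=0.71).
P(X=3) = C(5,3) · p^3 · (1−p)^2
= 10 · 0.35791 · 0.0841 = 0.301003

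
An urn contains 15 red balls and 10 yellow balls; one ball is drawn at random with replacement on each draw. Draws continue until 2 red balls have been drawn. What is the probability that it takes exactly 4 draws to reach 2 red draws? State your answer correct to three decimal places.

0.173

Y = trial on which the second success occurs; negative binomial, r=2, p=0.60.
P(Y=4) = C(3,1) · p^2 · (1−p)^2
= 3 · 0.36 · 0.16 = 0.17280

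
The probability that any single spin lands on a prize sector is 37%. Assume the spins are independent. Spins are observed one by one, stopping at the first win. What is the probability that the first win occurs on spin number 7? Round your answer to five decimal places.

0.02313

Geometric (trials to first success), p = 0.37.
P(Y = 7) = (1−p)^6 · p = 0.062524 · 0.37 = 0.0231337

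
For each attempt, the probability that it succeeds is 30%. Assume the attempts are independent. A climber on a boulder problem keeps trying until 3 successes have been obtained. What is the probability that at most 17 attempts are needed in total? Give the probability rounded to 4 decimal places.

0.9226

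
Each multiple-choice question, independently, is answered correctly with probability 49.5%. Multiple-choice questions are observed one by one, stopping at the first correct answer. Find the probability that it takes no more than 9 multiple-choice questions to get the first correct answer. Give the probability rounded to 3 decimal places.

0.998

Y = number of multiple-choice questions to the first success; geometric, p = 0.495.
P(Y ≤ 9) = 1 − (1−p)^9 = 1 − 0.00214 = 0.99786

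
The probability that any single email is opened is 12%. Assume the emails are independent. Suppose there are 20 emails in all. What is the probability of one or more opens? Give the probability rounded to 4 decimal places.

0.9224

P(at least one) = 1 − P(none) = 1 − (1 − 0.12)^20
= 1 − 0.077563 = 0.922437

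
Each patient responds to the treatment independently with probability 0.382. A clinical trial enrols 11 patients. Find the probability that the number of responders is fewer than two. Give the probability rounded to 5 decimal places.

0.03917

X ~ Binomial(11, 0.382); P(X ≤ 1) = Σ C(11,k) p^k (1−p)^(11−k) over k:
  k=0: C(11,0)·0.382^0·0.618^11 = 0.0050220
  k=1: C(11,1)·0.382^1·0.618^10 = 0.0341461
Total = 0.0391680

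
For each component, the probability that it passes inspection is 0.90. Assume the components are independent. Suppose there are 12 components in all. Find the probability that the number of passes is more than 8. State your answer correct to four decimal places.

0.9744

X ~ Binomial(12, 0.90); P(X ≥ 9) = Σ C(12,k) p^k (1−p)^(12−k) over k:
  k=9: C(12,9)·0.90^9·0.10^3 = 0.085233
  k=10: C(12,10)·0.90^10·0.10^2 = 0.230128
  k=11: C(12,11)·0.90^11·0.10^1 = 0.376573
  k=12: C(12,12)·0.90^12·0.10^0 = 0.282430
Total = 0.974363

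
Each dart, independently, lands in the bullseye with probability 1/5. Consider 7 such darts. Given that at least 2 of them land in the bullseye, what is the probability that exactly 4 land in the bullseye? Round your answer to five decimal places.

0.06774

X ~ Binomial(7, 0.20). Want P(X=4 | X≥2) = P(X=4) / P(X≥2).
P(X=4) = C(7,4)·0.20^4·0.80^3 = 0.0286720
P(X≥2) = 1 − 0.2097152 − 0.3670016 = 0.4232832
Ratio = 0.0286720 / 0.4232832 = 0.0677372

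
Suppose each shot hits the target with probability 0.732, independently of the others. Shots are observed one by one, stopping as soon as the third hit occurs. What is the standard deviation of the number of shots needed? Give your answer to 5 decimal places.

1.22495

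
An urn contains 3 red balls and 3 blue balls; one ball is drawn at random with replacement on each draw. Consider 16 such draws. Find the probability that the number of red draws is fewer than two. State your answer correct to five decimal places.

0.00026

X ~ Binomial(16, 0.50); P(X ≤ 1) = Σ C(16,k) p^k (1−p)^(16−k) over k:
  k=0: C(16,0)·0.50^0·0.50^16 = 0.0000153
  k=1: C(16,1)·0.50^1·0.50^15 = 0.0002441
Total = 0.0002594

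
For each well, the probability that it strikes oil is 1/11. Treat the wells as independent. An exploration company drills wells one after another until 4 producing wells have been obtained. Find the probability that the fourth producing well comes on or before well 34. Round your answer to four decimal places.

0.3740

Finishing within 34 wells ⇔ at least 4 successes in the first 34. With X ~ Binomial(34, 0.090909), P(Y ≤ 34) = 1 − P(X ≤ 3).
  k=0: C(34,0)·0.090909^0·0.909091^34 = 0.039143
  k=1: C(34,1)·0.090909^1·0.909091^33 = 0.133085
  k=2: C(34,2)·0.090909^2·0.909091^32 = 0.219589
  k=3: C(34,3)·0.090909^3·0.909091^31 = 0.234229
1 − 0.626045 = 0.373955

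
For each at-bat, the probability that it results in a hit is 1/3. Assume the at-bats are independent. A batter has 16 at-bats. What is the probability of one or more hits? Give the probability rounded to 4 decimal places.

P(at least one) = 1 − P(none) = 1 − (1 − 0.333333)^16
= 1 − 0.001522 = 0.998478

0.9985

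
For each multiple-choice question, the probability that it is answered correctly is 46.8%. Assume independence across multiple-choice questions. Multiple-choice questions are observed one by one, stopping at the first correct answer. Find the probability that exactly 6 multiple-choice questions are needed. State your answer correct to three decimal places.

0.020

Geometric (trials to first success), p = 0.468.
P(Y = 6) = (1−p)^5 · p = 0.042615 · 0.468 = 0.01994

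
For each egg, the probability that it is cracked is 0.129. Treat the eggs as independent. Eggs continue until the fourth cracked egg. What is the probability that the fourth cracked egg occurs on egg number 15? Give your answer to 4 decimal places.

0.0221

Y = trial on which the fourth success occurs; negative binomial, r=4, p=0.129.
P(Y=15) = C(14,3) · p^4 · (1−p)^11
= 364 · 0.00027692 · 0.21888 = 0.022063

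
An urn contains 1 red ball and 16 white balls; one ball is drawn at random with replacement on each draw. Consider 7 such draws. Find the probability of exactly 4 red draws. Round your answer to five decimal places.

0.00035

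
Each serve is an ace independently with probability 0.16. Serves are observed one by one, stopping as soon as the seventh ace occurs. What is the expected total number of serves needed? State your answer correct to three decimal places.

Y = total serves until the seventh success; negative binomial with r=7, p=0.16.
E[Y] = r / p = 7 / 0.16 = 43.75000

43.750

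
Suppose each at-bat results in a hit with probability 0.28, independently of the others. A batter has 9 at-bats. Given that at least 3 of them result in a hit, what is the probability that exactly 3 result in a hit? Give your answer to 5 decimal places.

X ~ Binomial(9, 0.28). Want P(X=3 | X≥3) = P(X=3) / P(X≥3).
P(X=3) = C(9,3)·0.28^3·0.72^6 = 0.2568907
P(X≥3) = 1 − 0.0519987 − 0.1819954 − 0.2831040 = 0.4829018
Ratio = 0.2568907 / 0.4829018 = 0.5319729

0.53197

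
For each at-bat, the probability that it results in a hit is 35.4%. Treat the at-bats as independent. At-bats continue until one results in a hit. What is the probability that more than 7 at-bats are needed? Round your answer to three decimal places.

0.047

Y = number of at-bats to the first success; geometric, p = 0.354.
P(Y > 7) = P(first 7 all fail) = (1−p)^7 = 0.04695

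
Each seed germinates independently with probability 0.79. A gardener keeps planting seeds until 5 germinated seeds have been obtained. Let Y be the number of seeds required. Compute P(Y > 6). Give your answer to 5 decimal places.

0.36920

Needing more than 6 seeds ⇔ fewer than 5 successes in the first 6. With X ~ Binomial(6, 0.79), P(Y > 6) = P(X ≤ 4).
  k=0: C(6,0)·0.79^0·0.21^6 = 0.0000858
  k=1: C(6,1)·0.79^1·0.21^5 = 0.0019359
  k=2: C(6,2)·0.79^2·0.21^4 = 0.0182063
  k=3: C(6,3)·0.79^3·0.21^3 = 0.0913207
  k=4: C(6,4)·0.79^4·0.21^2 = 0.2576548
P(X ≤ 4) = 0.3692034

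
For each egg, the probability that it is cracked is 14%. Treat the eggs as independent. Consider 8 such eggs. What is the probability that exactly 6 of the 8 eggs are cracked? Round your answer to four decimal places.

X ~ Binomial(n=8, p=0.14).
P(X=6) = C(8,6) · p^6 · (1−p)^2
= 28 · 7.5295e-06 · 0.7396 = 0.000156

0.0002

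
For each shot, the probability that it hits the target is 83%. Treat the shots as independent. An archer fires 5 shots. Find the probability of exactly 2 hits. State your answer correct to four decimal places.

0.0338

X ~ Binomial(n=5, p=0.83).
P(X=2) = C(5,2) · p^2 · (1−p)^3
= 10 · 0.6889 · 0.004913 = 0.033846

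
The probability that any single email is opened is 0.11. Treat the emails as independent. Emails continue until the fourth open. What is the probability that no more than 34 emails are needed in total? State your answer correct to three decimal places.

0.523

Finishing within 34 emails ⇔ at least 4 successes in the first 34. With X ~ Binomial(34, 0.11), P(Y ≤ 34) = 1 − P(X ≤ 3).
  k=0: C(34,0)·0.11^0·0.89^34 = 0.01902
  k=1: C(34,1)·0.11^1·0.89^33 = 0.07994
  k=2: C(34,2)·0.11^2·0.89^32 = 0.16302
  k=3: C(34,3)·0.11^3·0.89^31 = 0.21491
1 − 0.47688 = 0.52312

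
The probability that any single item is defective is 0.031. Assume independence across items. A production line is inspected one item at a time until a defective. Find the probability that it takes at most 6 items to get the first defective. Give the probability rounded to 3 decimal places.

0.172

Y = number of items to the first success; geometric, p = 0.031.
P(Y ≤ 6) = 1 − (1−p)^6 = 1 − 0.82783 = 0.17217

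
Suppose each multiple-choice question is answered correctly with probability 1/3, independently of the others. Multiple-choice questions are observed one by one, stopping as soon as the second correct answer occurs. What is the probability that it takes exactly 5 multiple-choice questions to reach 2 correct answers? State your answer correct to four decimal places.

0.1317

Y = trial on which the second success occurs; negative binomial, r=2, p=0.333333.
P(Y=5) = C(4,1) · p^2 · (1−p)^3
= 4 · 0.11111 · 0.2963 = 0.131687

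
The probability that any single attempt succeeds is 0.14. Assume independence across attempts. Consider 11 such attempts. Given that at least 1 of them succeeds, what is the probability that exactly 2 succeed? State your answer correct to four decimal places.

X ~ Binomial(11, 0.14). Want P(X=2 | X≥1) = P(X=2) / P(X≥1).
P(X=2) = C(11,2)·0.14^2·0.86^9 = 0.277399
P(X≥1) = 1 − 0.190319 = 0.809681
Ratio = 0.277399 / 0.809681 = 0.342603

0.3426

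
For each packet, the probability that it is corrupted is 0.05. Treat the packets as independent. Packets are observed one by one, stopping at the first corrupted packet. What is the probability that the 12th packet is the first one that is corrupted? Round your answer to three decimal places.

0.028

Geometric (trials to first success), p = 0.05.
P(Y = 12) = (1−p)^11 · p = 0.5688 · 0.05 = 0.02844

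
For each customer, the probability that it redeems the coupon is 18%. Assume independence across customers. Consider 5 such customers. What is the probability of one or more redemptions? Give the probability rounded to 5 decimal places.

P(at least one) = 1 − P(none) = 1 − (1 − 0.18)^5
= 1 − 0.3707398 = 0.6292602

0.62926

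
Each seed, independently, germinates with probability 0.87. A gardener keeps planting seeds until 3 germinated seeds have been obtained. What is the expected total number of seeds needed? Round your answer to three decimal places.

3.448

Y = total seeds until the third success; negative binomial with r=3, p=0.87.
E[Y] = r / p = 3 / 0.87 = 3.44828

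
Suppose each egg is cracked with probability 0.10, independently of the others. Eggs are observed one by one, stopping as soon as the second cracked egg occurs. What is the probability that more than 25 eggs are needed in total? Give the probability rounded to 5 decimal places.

0.27121

Needing more than 25 eggs ⇔ fewer than 2 successes in the first 25. With X ~ Binomial(25, 0.10), P(Y > 25) = P(X ≤ 1).
  k=0: C(25,0)·0.10^0·0.90^25 = 0.0717898
  k=1: C(25,1)·0.10^1·0.90^24 = 0.1994161
P(X ≤ 1) = 0.2712059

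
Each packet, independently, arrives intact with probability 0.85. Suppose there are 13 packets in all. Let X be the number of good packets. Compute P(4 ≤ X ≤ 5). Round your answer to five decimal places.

0.00016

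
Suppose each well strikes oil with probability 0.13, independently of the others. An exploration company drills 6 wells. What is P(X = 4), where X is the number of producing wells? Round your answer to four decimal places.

X ~ Binomial(n=6, p=0.13).
P(X=4) = C(6,4) · p^4 · (1−p)^2
= 15 · 0.00028561 · 0.7569 = 0.003243

0.0032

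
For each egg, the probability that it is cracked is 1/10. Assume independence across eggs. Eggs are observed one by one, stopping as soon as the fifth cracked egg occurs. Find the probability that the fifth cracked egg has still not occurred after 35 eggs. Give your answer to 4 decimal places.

0.7307

Needing more than 35 eggs ⇔ fewer than 5 successes in the first 35. With X ~ Binomial(35, 0.10), P(Y > 35) = P(X ≤ 4).
  k=0: C(35,0)·0.10^0·0.90^35 = 0.025032
  k=1: C(35,1)·0.10^1·0.90^34 = 0.097345
  k=2: C(35,2)·0.10^2·0.90^33 = 0.183874
  k=3: C(35,3)·0.10^3·0.90^32 = 0.224735
  k=4: C(35,4)·0.10^4·0.90^31 = 0.199764
P(X ≤ 4) = 0.730749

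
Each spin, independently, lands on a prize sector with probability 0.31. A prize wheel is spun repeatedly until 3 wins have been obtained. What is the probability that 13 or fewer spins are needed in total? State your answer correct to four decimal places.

0.8185

Finishing within 13 spins ⇔ at least 3 successes in the first 13. With X ~ Binomial(13, 0.31), P(Y ≤ 13) = 1 − P(X ≤ 2).
  k=0: C(13,0)·0.31^0·0.69^13 = 0.008036
  k=1: C(13,1)·0.31^1·0.69^12 = 0.046935
  k=2: C(13,2)·0.31^2·0.69^11 = 0.126520
1 − 0.181490 = 0.818510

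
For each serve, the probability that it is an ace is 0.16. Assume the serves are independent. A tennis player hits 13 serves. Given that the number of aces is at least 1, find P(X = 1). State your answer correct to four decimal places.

0.2864

X ~ Binomial(13, 0.16). Want P(X=1 | X≥1) = P(X=1) / P(X≥1).
P(X=1) = C(13,1)·0.16^1·0.84^12 = 0.256693
P(X≥1) = 1 − 0.103665 = 0.896335
Ratio = 0.256693 / 0.896335 = 0.286381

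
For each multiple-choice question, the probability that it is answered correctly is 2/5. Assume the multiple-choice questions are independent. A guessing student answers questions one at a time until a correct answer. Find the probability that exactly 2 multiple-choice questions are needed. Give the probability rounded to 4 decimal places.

0.2400

Geometric (trials to first success), p = 0.40.
P(Y = 2) = (1−p)^1 · p = 0.6 · 0.40 = 0.240000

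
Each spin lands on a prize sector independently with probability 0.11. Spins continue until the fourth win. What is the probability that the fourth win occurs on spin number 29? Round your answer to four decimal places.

0.0260

Y = trial on which the fourth success occurs; negative binomial, r=4, p=0.11.
P(Y=29) = C(28,3) · p^4 · (1−p)^25
= 3276 · 0.00014641 · 0.054294 = 0.026041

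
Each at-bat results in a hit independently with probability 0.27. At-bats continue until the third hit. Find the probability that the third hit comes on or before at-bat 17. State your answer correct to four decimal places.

0.8771

Finishing within 17 at-bats ⇔ at least 3 successes in the first 17. With X ~ Binomial(17, 0.27), P(Y ≤ 17) = 1 − P(X ≤ 2).
  k=0: C(17,0)·0.27^0·0.73^17 = 0.004748
  k=1: C(17,1)·0.27^1·0.73^16 = 0.029852
  k=2: C(17,2)·0.27^2·0.73^15 = 0.088330
1 − 0.122930 = 0.877070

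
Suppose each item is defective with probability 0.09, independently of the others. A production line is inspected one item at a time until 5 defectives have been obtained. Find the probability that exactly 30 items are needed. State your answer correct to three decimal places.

0.013

Y = trial on which the fifth success occurs; negative binomial, r=5, p=0.09.
P(Y=30) = C(29,4) · p^5 · (1−p)^25
= 23751 · 5.9049e-06 · 0.094631 = 0.01327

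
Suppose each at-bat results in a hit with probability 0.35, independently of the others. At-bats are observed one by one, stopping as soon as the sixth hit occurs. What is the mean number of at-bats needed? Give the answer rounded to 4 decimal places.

17.1429

Y = total at-bats until the sixth success; negative binomial with r=6, p=0.35.
E[Y] = r / p = 6 / 0.35 = 17.142857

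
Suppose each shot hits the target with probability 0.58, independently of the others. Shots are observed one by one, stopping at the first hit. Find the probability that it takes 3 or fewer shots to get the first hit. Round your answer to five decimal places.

Y = number of shots to the first success; geometric, p = 0.58.
P(Y ≤ 3) = 1 − (1−p)^3 = 1 − 0.0740880 = 0.9259120

0.92591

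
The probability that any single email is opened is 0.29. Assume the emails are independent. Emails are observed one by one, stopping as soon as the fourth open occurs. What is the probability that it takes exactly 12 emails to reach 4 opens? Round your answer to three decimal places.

0.075

Y = trial on which the fourth success occurs; negative binomial, r=4, p=0.29.
P(Y=12) = C(11,3) · p^4 · (1−p)^8
= 165 · 0.0070728 · 0.064575 = 0.07536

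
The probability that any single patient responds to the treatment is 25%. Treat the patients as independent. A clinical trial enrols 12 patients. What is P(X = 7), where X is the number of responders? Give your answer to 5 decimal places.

X ~ Binomial(n=12, p=0.25).
P(X=7) = C(12,7) · p^7 · (1−p)^5
= 792 · 6.1035e-05 · 0.2373 = 0.0114713

0.01147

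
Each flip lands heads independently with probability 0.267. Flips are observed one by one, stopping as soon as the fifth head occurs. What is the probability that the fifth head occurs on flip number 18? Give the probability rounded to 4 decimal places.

Y = trial on which the fifth success occurs; negative binomial, r=5, p=0.267.
P(Y=18) = C(17,4) · p^5 · (1−p)^13
= 2380 · 0.0013569 · 0.017634 = 0.056949

0.0569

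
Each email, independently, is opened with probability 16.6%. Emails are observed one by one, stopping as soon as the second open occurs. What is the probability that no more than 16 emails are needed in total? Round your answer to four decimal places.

0.7707

Finishing within 16 emails ⇔ at least 2 successes in the first 16. With X ~ Binomial(16, 0.166), P(Y ≤ 16) = 1 − P(X ≤ 1).
  k=0: C(16,0)·0.166^0·0.834^16 = 0.054784
  k=1: C(16,1)·0.166^1·0.834^15 = 0.174469
1 − 0.229254 = 0.770746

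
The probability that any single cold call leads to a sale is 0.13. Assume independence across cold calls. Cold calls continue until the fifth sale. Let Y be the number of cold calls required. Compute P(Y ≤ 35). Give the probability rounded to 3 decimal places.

0.485

Finishing within 35 cold calls ⇔ at least 5 successes in the first 35. With X ~ Binomial(35, 0.13), P(Y ≤ 35) = 1 − P(X ≤ 4).
  k=0: C(35,0)·0.13^0·0.87^35 = 0.00764
  k=1: C(35,1)·0.13^1·0.87^34 = 0.03996
  k=2: C(35,2)·0.13^2·0.87^33 = 0.10152
  k=3: C(35,3)·0.13^3·0.87^32 = 0.16686
  k=4: C(35,4)·0.13^4·0.87^31 = 0.19947
1 − 0.51545 = 0.48455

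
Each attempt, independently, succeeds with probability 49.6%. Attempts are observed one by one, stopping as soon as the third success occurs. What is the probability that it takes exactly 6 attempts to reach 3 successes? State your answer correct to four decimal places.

Y = trial on which the third success occurs; negative binomial, r=3, p=0.496.
P(Y=6) = C(5,2) · p^3 · (1−p)^3
= 10 · 0.12202 · 0.12802 = 0.156220

0.1562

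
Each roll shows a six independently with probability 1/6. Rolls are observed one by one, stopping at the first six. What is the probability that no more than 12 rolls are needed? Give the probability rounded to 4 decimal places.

Y = number of rolls to the first success; geometric, p = 0.166667.
P(Y ≤ 12) = 1 − (1−p)^12 = 1 − 0.112157 = 0.887843

0.8878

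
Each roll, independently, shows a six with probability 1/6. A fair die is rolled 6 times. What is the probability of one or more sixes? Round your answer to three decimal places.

P(at least one) = 1 − P(none) = 1 − (1 − 0.166667)^6
= 1 − 0.33490 = 0.66510

0.665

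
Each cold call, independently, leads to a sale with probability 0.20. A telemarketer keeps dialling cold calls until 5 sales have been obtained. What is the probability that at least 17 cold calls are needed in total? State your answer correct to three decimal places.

Needing more than 16 cold calls ⇔ fewer than 5 successes in the first 16. With X ~ Binomial(16, 0.20), P(Y > 16) = P(X ≤ 4).
  k=0: C(16,0)·0.20^0·0.80^16 = 0.02815
  k=1: C(16,1)·0.20^1·0.80^15 = 0.11259
  k=2: C(16,2)·0.20^2·0.80^14 = 0.21111
  k=3: C(16,3)·0.20^3·0.80^13 = 0.24629
  k=4: C(16,4)·0.20^4·0.80^12 = 0.20011
P(X ≤ 4) = 0.79825

0.798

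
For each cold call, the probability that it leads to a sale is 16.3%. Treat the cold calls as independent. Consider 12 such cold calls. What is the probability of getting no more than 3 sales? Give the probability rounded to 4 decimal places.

0.8825

X ~ Binomial(12, 0.163); P(X ≤ 3) = Σ C(12,k) p^k (1−p)^(12−k) over k:
  k=0: C(12,0)·0.163^0·0.837^12 = 0.118224
  k=1: C(12,1)·0.163^1·0.837^11 = 0.276280
  k=2: C(12,2)·0.163^2·0.837^10 = 0.295920
  k=3: C(12,3)·0.163^3·0.837^9 = 0.192094
Total = 0.882518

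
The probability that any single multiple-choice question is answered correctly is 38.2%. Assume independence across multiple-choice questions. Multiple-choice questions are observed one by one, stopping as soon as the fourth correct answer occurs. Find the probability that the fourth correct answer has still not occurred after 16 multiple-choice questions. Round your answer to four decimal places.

0.0856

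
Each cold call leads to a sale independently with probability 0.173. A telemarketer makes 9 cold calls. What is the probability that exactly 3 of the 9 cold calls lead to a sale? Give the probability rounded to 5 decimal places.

X ~ Binomial(n=9, p=0.173).
P(X=3) = C(9,3) · p^3 · (1−p)^6
= 84 · 0.0051777 · 0.31991 = 0.1391396

0.13914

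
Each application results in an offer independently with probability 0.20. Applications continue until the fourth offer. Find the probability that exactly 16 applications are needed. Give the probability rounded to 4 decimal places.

0.0500

Y = trial on which the fourth success occurs; negative binomial, r=4, p=0.20.
P(Y=16) = C(15,3) · p^4 · (1−p)^12
= 455 · 0.0016 · 0.068719 = 0.050028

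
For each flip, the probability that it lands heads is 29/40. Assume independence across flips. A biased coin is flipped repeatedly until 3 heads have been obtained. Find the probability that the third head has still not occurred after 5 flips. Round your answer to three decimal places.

0.132

Needing more than 5 flips ⇔ fewer than 3 successes in the first 5. With X ~ Binomial(5, 0.725), P(Y > 5) = P(X ≤ 2).
  k=0: C(5,0)·0.725^0·0.275^5 = 0.00157
  k=1: C(5,1)·0.725^1·0.275^4 = 0.02073
  k=2: C(5,2)·0.725^2·0.275^3 = 0.10931
P(X ≤ 2) = 0.13162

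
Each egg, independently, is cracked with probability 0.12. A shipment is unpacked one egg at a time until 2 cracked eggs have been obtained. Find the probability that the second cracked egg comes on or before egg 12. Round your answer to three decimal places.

Finishing within 12 eggs ⇔ at least 2 successes in the first 12. With X ~ Binomial(12, 0.12), P(Y ≤ 12) = 1 − P(X ≤ 1).
  k=0: C(12,0)·0.12^0·0.88^12 = 0.21567
  k=1: C(12,1)·0.12^1·0.88^11 = 0.35292
1 − 0.56859 = 0.43141

0.431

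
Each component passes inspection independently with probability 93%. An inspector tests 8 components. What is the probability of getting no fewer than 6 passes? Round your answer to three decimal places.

0.985

X ~ Binomial(8, 0.93); P(X ≥ 6) = Σ C(8,k) p^k (1−p)^(8−k) over k:
  k=6: C(8,6)·0.93^6·0.07^2 = 0.08877
  k=7: C(8,7)·0.93^7·0.07^1 = 0.33695
  k=8: C(8,8)·0.93^8·0.07^0 = 0.55958
Total = 0.98530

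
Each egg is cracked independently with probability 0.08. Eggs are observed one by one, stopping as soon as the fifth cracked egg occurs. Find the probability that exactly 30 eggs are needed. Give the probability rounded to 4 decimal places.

0.0097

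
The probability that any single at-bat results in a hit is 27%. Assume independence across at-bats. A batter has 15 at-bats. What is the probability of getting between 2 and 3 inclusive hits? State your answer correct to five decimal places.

0.33308

X ~ Binomial(15, 0.27); P(2 ≤ X ≤ 3) = Σ C(15,k) p^k (1−p)^(15−k) over k:
  k=2: C(15,2)·0.27^2·0.73^13 = 0.1279717
  k=3: C(15,3)·0.27^3·0.73^12 = 0.2051054
Total = 0.3330771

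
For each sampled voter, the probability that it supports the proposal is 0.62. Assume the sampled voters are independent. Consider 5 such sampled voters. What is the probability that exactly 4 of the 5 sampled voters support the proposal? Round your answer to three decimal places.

0.281

X ~ Binomial(n=5, p=0.62).
P(X=4) = C(5,4) · p^4 · (1−p)^1
= 5 · 0.14776 · 0.38 = 0.28075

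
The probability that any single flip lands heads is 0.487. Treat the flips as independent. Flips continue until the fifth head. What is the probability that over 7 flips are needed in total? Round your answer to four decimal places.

Needing more than 7 flips ⇔ fewer than 5 successes in the first 7. With X ~ Binomial(7, 0.487), P(Y > 7) = P(X ≤ 4).
  k=0: C(7,0)·0.487^0·0.513^7 = 0.009350
  k=1: C(7,1)·0.487^1·0.513^6 = 0.062134
  k=2: C(7,2)·0.487^2·0.513^5 = 0.176955
  k=3: C(7,3)·0.487^3·0.513^4 = 0.279978
  k=4: C(7,4)·0.487^4·0.513^3 = 0.265788
P(X ≤ 4) = 0.794207

0.7942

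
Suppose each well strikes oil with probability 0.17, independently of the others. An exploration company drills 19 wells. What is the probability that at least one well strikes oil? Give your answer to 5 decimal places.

0.97099

P(at least one) = 1 − P(none) = 1 − (1 − 0.17)^19
= 1 − 0.0290057 = 0.9709943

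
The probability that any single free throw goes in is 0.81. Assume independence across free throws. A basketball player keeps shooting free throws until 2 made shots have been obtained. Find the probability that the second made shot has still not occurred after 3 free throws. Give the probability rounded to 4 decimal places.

0.0946

Needing more than 3 free throws ⇔ fewer than 2 successes in the first 3. With X ~ Binomial(3, 0.81), P(Y > 3) = P(X ≤ 1).
  k=0: C(3,0)·0.81^0·0.19^3 = 0.006859
  k=1: C(3,1)·0.81^1·0.19^2 = 0.087723
P(X ≤ 1) = 0.094582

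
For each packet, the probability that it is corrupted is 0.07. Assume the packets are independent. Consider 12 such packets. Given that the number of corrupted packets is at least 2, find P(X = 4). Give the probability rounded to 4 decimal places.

0.0327

X ~ Binomial(12, 0.07). Want P(X=4 | X≥2) = P(X=4) / P(X≥2).
P(X=4) = C(12,4)·0.07^4·0.93^8 = 0.006651
P(X≥2) = 1 − 0.418596 − 0.378087 = 0.203317
Ratio = 0.006651 / 0.203317 = 0.032711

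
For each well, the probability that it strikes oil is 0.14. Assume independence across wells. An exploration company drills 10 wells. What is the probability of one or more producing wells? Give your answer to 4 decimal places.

0.7787

P(at least one) = 1 − P(none) = 1 − (1 − 0.14)^10
= 1 − 0.221302 = 0.778698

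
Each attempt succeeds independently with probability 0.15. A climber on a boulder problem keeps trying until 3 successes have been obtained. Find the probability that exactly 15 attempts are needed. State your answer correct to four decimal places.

0.0437

Y = trial on which the third success occurs; negative binomial, r=3, p=0.15.
P(Y=15) = C(14,2) · p^3 · (1−p)^12
= 91 · 0.003375 · 0.14224 = 0.043686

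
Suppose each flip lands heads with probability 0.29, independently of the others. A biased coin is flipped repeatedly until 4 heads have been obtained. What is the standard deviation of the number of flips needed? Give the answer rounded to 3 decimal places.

Y = total flips until the fourth success; negative binomial with r=4, p=0.29.
SD(Y) = √[r(1−p)/p²] = √(33.76932) = 5.81114

5.811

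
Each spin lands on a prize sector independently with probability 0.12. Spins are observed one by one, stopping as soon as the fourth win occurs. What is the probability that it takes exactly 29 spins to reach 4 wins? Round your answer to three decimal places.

0.028

Y = trial on which the fourth success occurs; negative binomial, r=4, p=0.12.
P(Y=29) = C(28,3) · p^4 · (1−p)^25
= 3276 · 0.00020736 · 0.040932 = 0.02781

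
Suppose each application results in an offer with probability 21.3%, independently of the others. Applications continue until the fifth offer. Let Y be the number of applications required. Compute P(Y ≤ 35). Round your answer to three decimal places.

Finishing within 35 applications ⇔ at least 5 successes in the first 35. With X ~ Binomial(35, 0.213), P(Y ≤ 35) = 1 − P(X ≤ 4).
  k=0: C(35,0)·0.213^0·0.787^35 = 0.00023
  k=1: C(35,1)·0.213^1·0.787^34 = 0.00217
  k=2: C(35,2)·0.213^2·0.787^33 = 0.00996
  k=3: C(35,3)·0.213^3·0.787^32 = 0.02966
  k=4: C(35,4)·0.213^4·0.787^31 = 0.06423
1 − 0.10625 = 0.89375

0.894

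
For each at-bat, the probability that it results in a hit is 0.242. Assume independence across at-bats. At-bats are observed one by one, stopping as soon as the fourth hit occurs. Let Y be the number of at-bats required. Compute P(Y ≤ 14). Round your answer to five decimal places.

Finishing within 14 at-bats ⇔ at least 4 successes in the first 14. With X ~ Binomial(14, 0.242), P(Y ≤ 14) = 1 − P(X ≤ 3).
  k=0: C(14,0)·0.242^0·0.758^14 = 0.0206714
  k=1: C(14,1)·0.242^1·0.758^13 = 0.0923939
  k=2: C(14,2)·0.242^2·0.758^12 = 0.1917355
  k=3: C(14,3)·0.242^3·0.758^11 = 0.2448549
1 − 0.5496556 = 0.4503444

0.45034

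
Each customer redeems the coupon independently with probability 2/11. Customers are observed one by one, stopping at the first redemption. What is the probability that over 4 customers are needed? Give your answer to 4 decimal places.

0.4481

Y = number of customers to the first success; geometric, p = 0.181818.
P(Y > 4) = P(first 4 all fail) = (1−p)^4 = 0.448125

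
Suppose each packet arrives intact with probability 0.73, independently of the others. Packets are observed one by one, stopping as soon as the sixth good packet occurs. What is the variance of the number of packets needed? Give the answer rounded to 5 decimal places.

Y = total packets until the sixth success; negative binomial with r=6, p=0.73.
Var(Y) = r(1−p)/p² = 6·0.27 / 0.73² = 3.0399700

3.03997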